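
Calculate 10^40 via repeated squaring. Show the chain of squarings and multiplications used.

Computing 10^40 by squaring (build up from 10^1; each line after the first costs one multiplication):

10^1 = 10
10^2 = (10^1)^2 = 10^2 = 100
10^4 = (10^2)^2 = 100^2 = 10000
10^5 = 10 * 10^4 = 10 * 10000 = 100000
10^10 = (10^5)^2 = 100000^2 = 10000000000
10^20 = (10^10)^2 = 10000000000^2 = 100000000000000000000
10^40 = (10^20)^2 = 100000000000000000000^2 = 10000000000000000000000000000000000000000

Result: 10000000000000000000000000000000000000000
Multiplications needed: 6 (6 lines after 10^1)

10^40 = 10000000000000000000000000000000000000000. Using exponentiation by squaring, this requires 6 multiplications. The key idea: if the exponent is even, square the half-power; if odd, multiply by the base once.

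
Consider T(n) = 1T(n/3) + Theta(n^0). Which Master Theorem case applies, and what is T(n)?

Master Theorem for T(n) = 1T(n/3) + O(n^0):

a = 1, b = 3, c = 0
log_b(a) = log_3(1) = 0.0000

Case 2: c = 0 = log_3(1) = 0.0000
T(n) = O(n^0 log n) = O(log n)

For T(n) = 1T(n/3) + O(n^0): log_3(1) = 0.0000. This is Case 2 of the Master Theorem (c = log_b(a), equal work at all levels), giving O(log n).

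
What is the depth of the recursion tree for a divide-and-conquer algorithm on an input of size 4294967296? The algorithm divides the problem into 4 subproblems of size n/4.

For divide and conquer with division factor 4:

Problem sizes at each level:
Level 0: 4294967296
Level 1: 1073741824
Level 2: 268435456
Level 3: 67108864
Level 4: 16777216
Level 5: 4194304
Level 6: 1048576
Level 7: 262144
Level 8: 65536
Level 9: 16384
Level 10: 4096
Level 11: 1024
Level 12: 256
Level 13: 64
Level 14: 16
Level 15: 4
Level 16: 1

The root is level 0 and the size-1 base case is level 16 (the tree spans levels 0 through 16, i.e. 17 levels counting the root), so the depth is the number of divisions: log_4(4294967296) = 16

The recursion tree depth is log_4(4294967296) = 16. At each level, the problem size is divided by 4, so it takes 16 divisions to reduce to a base case of size 1. The algorithm makes 4 recursive calls at each level.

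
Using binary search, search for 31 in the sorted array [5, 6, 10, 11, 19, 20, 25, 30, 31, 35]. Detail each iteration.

Binary search for 31 in [5, 6, 10, 11, 19, 20, 25, 30, 31, 35]:

lo=0, hi=9, mid=4, arr[mid]=19 -> 19 < 31, search right half
lo=5, hi=9, mid=7, arr[mid]=30 -> 30 < 31, search right half
lo=8, hi=9, mid=8, arr[mid]=31 -> Found target at index 8!

Binary search finds 31 at index 8 after 3 comparisons. The search repeatedly halves the search space by comparing with the middle element.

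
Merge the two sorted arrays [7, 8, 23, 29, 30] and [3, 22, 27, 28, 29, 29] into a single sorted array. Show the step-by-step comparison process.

Merging process:

Compare 7 vs 3: take 3 from right. Merged: [3]
Compare 7 vs 22: take 7 from left. Merged: [3, 7]
Compare 8 vs 22: take 8 from left. Merged: [3, 7, 8]
Compare 23 vs 22: take 22 from right. Merged: [3, 7, 8, 22]
Compare 23 vs 27: take 23 from left. Merged: [3, 7, 8, 22, 23]
Compare 29 vs 27: take 27 from right. Merged: [3, 7, 8, 22, 23, 27]
Compare 29 vs 28: take 28 from right. Merged: [3, 7, 8, 22, 23, 27, 28]
Compare 29 vs 29: take 29 from left. Merged: [3, 7, 8, 22, 23, 27, 28, 29]
Compare 30 vs 29: take 29 from right. Merged: [3, 7, 8, 22, 23, 27, 28, 29, 29]
Compare 30 vs 29: take 29 from right. Merged: [3, 7, 8, 22, 23, 27, 28, 29, 29, 29]
Append remaining from left: [30]. Merged: [3, 7, 8, 22, 23, 27, 28, 29, 29, 29, 30]

Final merged array: [3, 7, 8, 22, 23, 27, 28, 29, 29, 29, 30]
Total comparisons: 10

The merged array is [3, 7, 8, 22, 23, 27, 28, 29, 29, 29, 30], requiring 10 comparisons. The merge step runs in O(n) time where n is the total number of elements.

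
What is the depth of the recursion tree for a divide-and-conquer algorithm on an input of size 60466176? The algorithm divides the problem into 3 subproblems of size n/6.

For divide and conquer with division factor 6:

Problem sizes at each level:
Level 0: 60466176
Level 1: 10077696
Level 2: 1679616
Level 3: 279936
Level 4: 46656
Level 5: 7776
Level 6: 1296
Level 7: 216
Level 8: 36
Level 9: 6
Level 10: 1

The root is level 0 and the size-1 base case is level 10 (the tree spans levels 0 through 10, i.e. 11 levels counting the root), so the depth is the number of divisions: log_6(60466176) = 10

The recursion tree depth is log_6(60466176) = 10. At each level, the problem size is divided by 6, so it takes 10 divisions to reduce to a base case of size 1. The algorithm makes 3 recursive calls at each level.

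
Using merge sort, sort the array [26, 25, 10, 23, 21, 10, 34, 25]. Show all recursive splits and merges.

Merge sort trace:

Split: [26, 25, 10, 23, 21, 10, 34, 25] -> [26, 25, 10, 23] and [21, 10, 34, 25]
  Split: [26, 25, 10, 23] -> [26, 25] and [10, 23]
    Split: [26, 25] -> [26] and [25]
    Merge: [26] + [25] -> [25, 26]
    Split: [10, 23] -> [10] and [23]
    Merge: [10] + [23] -> [10, 23]
  Merge: [25, 26] + [10, 23] -> [10, 23, 25, 26]
  Split: [21, 10, 34, 25] -> [21, 10] and [34, 25]
    Split: [21, 10] -> [21] and [10]
    Merge: [21] + [10] -> [10, 21]
    Split: [34, 25] -> [34] and [25]
    Merge: [34] + [25] -> [25, 34]
  Merge: [10, 21] + [25, 34] -> [10, 21, 25, 34]
Merge: [10, 23, 25, 26] + [10, 21, 25, 34] -> [10, 10, 21, 23, 25, 25, 26, 34]

Final sorted array: [10, 10, 21, 23, 25, 25, 26, 34]

The merge sort proceeds by recursively splitting the array and merging sorted halves.
After all merges, the sorted array is [10, 10, 21, 23, 25, 25, 26, 34].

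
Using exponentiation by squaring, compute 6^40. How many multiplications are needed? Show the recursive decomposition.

Computing 6^40 by squaring (build up from 6^1; each line after the first costs one multiplication):

6^1 = 6
6^2 = (6^1)^2 = 6^2 = 36
6^4 = (6^2)^2 = 36^2 = 1296
6^5 = 6 * 6^4 = 6 * 1296 = 7776
6^10 = (6^5)^2 = 7776^2 = 60466176
6^20 = (6^10)^2 = 60466176^2 = 3656158440062976
6^40 = (6^20)^2 = 3656158440062976^2 = 13367494538843734067838845976576

Result: 13367494538843734067838845976576
Multiplications needed: 6 (6 lines after 6^1)

6^40 = 13367494538843734067838845976576. Using exponentiation by squaring, this requires 6 multiplications. The key idea: if the exponent is even, square the half-power; if odd, multiply by the base once.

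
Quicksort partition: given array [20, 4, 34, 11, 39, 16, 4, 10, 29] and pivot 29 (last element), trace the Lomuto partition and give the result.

Lomuto partition with pivot = 29:

Initial array: [20, 4, 34, 11, 39, 16, 4, 10, 29]

arr[0]=20 <= 29: swap with position 0, array becomes [20, 4, 34, 11, 39, 16, 4, 10, 29]
arr[1]=4 <= 29: swap with position 1, array becomes [20, 4, 34, 11, 39, 16, 4, 10, 29]
arr[2]=34 > 29: no swap
arr[3]=11 <= 29: swap with position 2, array becomes [20, 4, 11, 34, 39, 16, 4, 10, 29]
arr[4]=39 > 29: no swap
arr[5]=16 <= 29: swap with position 3, array becomes [20, 4, 11, 16, 39, 34, 4, 10, 29]
arr[6]=4 <= 29: swap with position 4, array becomes [20, 4, 11, 16, 4, 34, 39, 10, 29]
arr[7]=10 <= 29: swap with position 5, array becomes [20, 4, 11, 16, 4, 10, 39, 34, 29]

Place pivot at position 6: [20, 4, 11, 16, 4, 10, 29, 34, 39]
Pivot position: 6

After partitioning with pivot 29, the array becomes [20, 4, 11, 16, 4, 10, 29, 34, 39]. The pivot is placed at index 6. All elements to the left of the pivot are <= 29, and all elements to the right are > 29.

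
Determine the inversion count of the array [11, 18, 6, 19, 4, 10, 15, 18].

Finding inversions in [11, 18, 6, 19, 4, 10, 15, 18]:

(0, 2): arr[0]=11 > arr[2]=6
(0, 4): arr[0]=11 > arr[4]=4
(0, 5): arr[0]=11 > arr[5]=10
(1, 2): arr[1]=18 > arr[2]=6
(1, 4): arr[1]=18 > arr[4]=4
(1, 5): arr[1]=18 > arr[5]=10
(1, 6): arr[1]=18 > arr[6]=15
(2, 4): arr[2]=6 > arr[4]=4
(3, 4): arr[3]=19 > arr[4]=4
(3, 5): arr[3]=19 > arr[5]=10
(3, 6): arr[3]=19 > arr[6]=15
(3, 7): arr[3]=19 > arr[7]=18

Total inversions: 12

The array has 12 inversion(s): (0,2), (0,4), (0,5), (1,2), (1,4), (1,5), (1,6), (2,4), (3,4), (3,5), (3,6), (3,7). Each pair (i,j) satisfies i < j and arr[i] > arr[j].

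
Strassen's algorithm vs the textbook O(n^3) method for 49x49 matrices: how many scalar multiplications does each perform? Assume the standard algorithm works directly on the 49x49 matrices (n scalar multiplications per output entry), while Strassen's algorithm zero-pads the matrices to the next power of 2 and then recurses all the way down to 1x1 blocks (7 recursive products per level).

Matrix multiplication for 49x49 matrices:

Strassen's algorithm requires power-of-2 dimensions. Pad 49x49 to 64x64 (next power of 2).

Standard algorithm: 49^3 = 117649 multiplications
Strassen's algorithm: 7^(log2(64)) = 7^6 = 117649 multiplications
Savings: 117649 - 117649 = 0 multiplications

Standard: 117649 multiplications (49^3). Strassen: 117649 multiplications (7^6, after padding to 64x64). Strassen reduces 8 recursive multiplications to 7 at each level.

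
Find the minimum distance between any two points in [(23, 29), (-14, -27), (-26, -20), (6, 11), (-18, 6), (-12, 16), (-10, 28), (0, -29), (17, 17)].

Computing all pairwise distances among 9 points:

d((23, 29), (-14, -27)) = 67.1193
d((23, 29), (-26, -20)) = 69.2965
d((23, 29), (6, 11)) = 24.7588
d((23, 29), (-18, 6)) = 47.0106
d((23, 29), (-12, 16)) = 37.3363
d((23, 29), (-10, 28)) = 33.0151
d((23, 29), (0, -29)) = 62.3939
d((23, 29), (17, 17)) = 13.4164
d((-14, -27), (-26, -20)) = 13.8924
d((-14, -27), (6, 11)) = 42.9418
d((-14, -27), (-18, 6)) = 33.2415
d((-14, -27), (-12, 16)) = 43.0465
d((-14, -27), (-10, 28)) = 55.1453
d((-14, -27), (0, -29)) = 14.1421
d((-14, -27), (17, 17)) = 53.8238
d((-26, -20), (6, 11)) = 44.5533
d((-26, -20), (-18, 6)) = 27.2029
d((-26, -20), (-12, 16)) = 38.6264
d((-26, -20), (-10, 28)) = 50.5964
d((-26, -20), (0, -29)) = 27.5136
d((-26, -20), (17, 17)) = 56.7274
d((6, 11), (-18, 6)) = 24.5153
d((6, 11), (-12, 16)) = 18.6815
d((6, 11), (-10, 28)) = 23.3452
d((6, 11), (0, -29)) = 40.4475
d((6, 11), (17, 17)) = 12.53
d((-18, 6), (-12, 16)) = 11.6619 <-- minimum
d((-18, 6), (-10, 28)) = 23.4094
d((-18, 6), (0, -29)) = 39.3573
d((-18, 6), (17, 17)) = 36.6879
d((-12, 16), (-10, 28)) = 12.1655
d((-12, 16), (0, -29)) = 46.5725
d((-12, 16), (17, 17)) = 29.0172
d((-10, 28), (0, -29)) = 57.8705
d((-10, 28), (17, 17)) = 29.1548
d((0, -29), (17, 17)) = 49.0408

Closest pair: (-18, 6) and (-12, 16) with distance 11.6619

The closest pair is (-18, 6) and (-12, 16) with Euclidean distance 11.6619. For 9 points, brute-force pairwise comparison is shown above. For large n, the divide-and-conquer algorithm (sort by x, recurse on halves, check the dividing strip) achieves O(n log n).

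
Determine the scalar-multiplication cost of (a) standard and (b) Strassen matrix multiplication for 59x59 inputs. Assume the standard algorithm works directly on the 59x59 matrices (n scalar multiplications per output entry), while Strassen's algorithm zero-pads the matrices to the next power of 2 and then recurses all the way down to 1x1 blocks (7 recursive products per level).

Matrix multiplication for 59x59 matrices:

Strassen's algorithm requires power-of-2 dimensions. Pad 59x59 to 64x64 (next power of 2).

Standard algorithm: 59^3 = 205379 multiplications
Strassen's algorithm: 7^(log2(64)) = 7^6 = 117649 multiplications
Savings: 205379 - 117649 = 87730 multiplications

Standard: 205379 multiplications (59^3). Strassen: 117649 multiplications (7^6, after padding to 64x64). Strassen reduces 8 recursive multiplications to 7 at each level.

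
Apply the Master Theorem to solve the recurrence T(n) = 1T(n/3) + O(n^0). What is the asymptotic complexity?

Master Theorem for T(n) = 1T(n/3) + O(n^0):

a = 1, b = 3, c = 0
log_b(a) = log_3(1) = 0.0000

Case 2: c = 0 = log_3(1) = 0.0000
T(n) = O(n^0 log n) = O(log n)

For T(n) = 1T(n/3) + O(n^0): log_3(1) = 0.0000. This is Case 2 of the Master Theorem (c = log_b(a), equal work at all levels), giving O(log n).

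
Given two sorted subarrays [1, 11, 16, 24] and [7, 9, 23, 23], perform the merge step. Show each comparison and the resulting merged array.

Merging process:

Compare 1 vs 7: take 1 from left. Merged: [1]
Compare 11 vs 7: take 7 from right. Merged: [1, 7]
Compare 11 vs 9: take 9 from right. Merged: [1, 7, 9]
Compare 11 vs 23: take 11 from left. Merged: [1, 7, 9, 11]
Compare 16 vs 23: take 16 from left. Merged: [1, 7, 9, 11, 16]
Compare 24 vs 23: take 23 from right. Merged: [1, 7, 9, 11, 16, 23]
Compare 24 vs 23: take 23 from right. Merged: [1, 7, 9, 11, 16, 23, 23]
Append remaining from left: [24]. Merged: [1, 7, 9, 11, 16, 23, 23, 24]

Final merged array: [1, 7, 9, 11, 16, 23, 23, 24]
Total comparisons: 7

The merged array is [1, 7, 9, 11, 16, 23, 23, 24], requiring 7 comparisons. The merge step runs in O(n) time where n is the total number of elements.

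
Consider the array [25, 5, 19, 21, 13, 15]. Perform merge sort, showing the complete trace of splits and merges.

Merge sort trace:

Split: [25, 5, 19, 21, 13, 15] -> [25, 5, 19] and [21, 13, 15]
  Split: [25, 5, 19] -> [25] and [5, 19]
    Split: [5, 19] -> [5] and [19]
    Merge: [5] + [19] -> [5, 19]
  Merge: [25] + [5, 19] -> [5, 19, 25]
  Split: [21, 13, 15] -> [21] and [13, 15]
    Split: [13, 15] -> [13] and [15]
    Merge: [13] + [15] -> [13, 15]
  Merge: [21] + [13, 15] -> [13, 15, 21]
Merge: [5, 19, 25] + [13, 15, 21] -> [5, 13, 15, 19, 21, 25]

Final sorted array: [5, 13, 15, 19, 21, 25]

The merge sort proceeds by recursively splitting the array and merging sorted halves.
After all merges, the sorted array is [5, 13, 15, 19, 21, 25].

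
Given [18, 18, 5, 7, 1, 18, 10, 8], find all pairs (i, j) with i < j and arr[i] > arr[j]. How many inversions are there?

Finding inversions in [18, 18, 5, 7, 1, 18, 10, 8]:

(0, 2): arr[0]=18 > arr[2]=5
(0, 3): arr[0]=18 > arr[3]=7
(0, 4): arr[0]=18 > arr[4]=1
(0, 6): arr[0]=18 > arr[6]=10
(0, 7): arr[0]=18 > arr[7]=8
(1, 2): arr[1]=18 > arr[2]=5
(1, 3): arr[1]=18 > arr[3]=7
(1, 4): arr[1]=18 > arr[4]=1
(1, 6): arr[1]=18 > arr[6]=10
(1, 7): arr[1]=18 > arr[7]=8
(2, 4): arr[2]=5 > arr[4]=1
(3, 4): arr[3]=7 > arr[4]=1
(5, 6): arr[5]=18 > arr[6]=10
(5, 7): arr[5]=18 > arr[7]=8
(6, 7): arr[6]=10 > arr[7]=8

Total inversions: 15

The array has 15 inversion(s): (0,2), (0,3), (0,4), (0,6), (0,7), (1,2), (1,3), (1,4), (1,6), (1,7), (2,4), (3,4), (5,6), (5,7), (6,7). Each pair (i,j) satisfies i < j and arr[i] > arr[j].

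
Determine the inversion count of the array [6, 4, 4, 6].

Finding inversions in [6, 4, 4, 6]:

(0, 1): arr[0]=6 > arr[1]=4
(0, 2): arr[0]=6 > arr[2]=4

Total inversions: 2

The array has 2 inversion(s): (0,1), (0,2). Each pair (i,j) satisfies i < j and arr[i] > arr[j].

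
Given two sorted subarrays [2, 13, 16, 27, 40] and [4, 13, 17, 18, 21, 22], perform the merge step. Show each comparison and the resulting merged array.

Merging process:

Compare 2 vs 4: take 2 from left. Merged: [2]
Compare 13 vs 4: take 4 from right. Merged: [2, 4]
Compare 13 vs 13: take 13 from left. Merged: [2, 4, 13]
Compare 16 vs 13: take 13 from right. Merged: [2, 4, 13, 13]
Compare 16 vs 17: take 16 from left. Merged: [2, 4, 13, 13, 16]
Compare 27 vs 17: take 17 from right. Merged: [2, 4, 13, 13, 16, 17]
Compare 27 vs 18: take 18 from right. Merged: [2, 4, 13, 13, 16, 17, 18]
Compare 27 vs 21: take 21 from right. Merged: [2, 4, 13, 13, 16, 17, 18, 21]
Compare 27 vs 22: take 22 from right. Merged: [2, 4, 13, 13, 16, 17, 18, 21, 22]
Append remaining from left: [27, 40]. Merged: [2, 4, 13, 13, 16, 17, 18, 21, 22, 27, 40]

Final merged array: [2, 4, 13, 13, 16, 17, 18, 21, 22, 27, 40]
Total comparisons: 9

The merged array is [2, 4, 13, 13, 16, 17, 18, 21, 22, 27, 40], requiring 9 comparisons. The merge step runs in O(n) time where n is the total number of elements.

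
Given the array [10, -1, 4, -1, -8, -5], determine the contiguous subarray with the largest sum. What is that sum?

Using Kadane's algorithm on [10, -1, 4, -1, -8, -5]:

Scanning through the array:
Position 1 (value -1): max_ending_here = 9, max_so_far = 10
Position 2 (value 4): max_ending_here = 13, max_so_far = 13
Position 3 (value -1): max_ending_here = 12, max_so_far = 13
Position 4 (value -8): max_ending_here = 4, max_so_far = 13
Position 5 (value -5): max_ending_here = -1, max_so_far = 13

Maximum subarray: [10, -1, 4]
Maximum sum: 13

The maximum subarray is [10, -1, 4] with sum 13. This subarray runs from index 0 to index 2.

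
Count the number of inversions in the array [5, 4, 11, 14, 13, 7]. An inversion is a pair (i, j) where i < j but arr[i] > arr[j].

Finding inversions in [5, 4, 11, 14, 13, 7]:

(0, 1): arr[0]=5 > arr[1]=4
(2, 5): arr[2]=11 > arr[5]=7
(3, 4): arr[3]=14 > arr[4]=13
(3, 5): arr[3]=14 > arr[5]=7
(4, 5): arr[4]=13 > arr[5]=7

Total inversions: 5

The array has 5 inversion(s): (0,1), (2,5), (3,4), (3,5), (4,5). Each pair (i,j) satisfies i < j and arr[i] > arr[j].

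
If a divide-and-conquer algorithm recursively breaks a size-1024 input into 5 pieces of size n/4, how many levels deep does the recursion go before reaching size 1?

For divide and conquer with division factor 4:

Problem sizes at each level:
Level 0: 1024
Level 1: 256
Level 2: 64
Level 3: 16
Level 4: 4
Level 5: 1

The root is level 0 and the size-1 base case is level 5 (the tree spans levels 0 through 5, i.e. 6 levels counting the root), so the depth is the number of divisions: log_4(1024) = 5

The recursion tree depth is log_4(1024) = 5. At each level, the problem size is divided by 4, so it takes 5 divisions to reduce to a base case of size 1. The algorithm makes 5 recursive calls at each level.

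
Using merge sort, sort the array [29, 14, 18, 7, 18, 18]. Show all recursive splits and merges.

Merge sort trace:

Split: [29, 14, 18, 7, 18, 18] -> [29, 14, 18] and [7, 18, 18]
  Split: [29, 14, 18] -> [29] and [14, 18]
    Split: [14, 18] -> [14] and [18]
    Merge: [14] + [18] -> [14, 18]
  Merge: [29] + [14, 18] -> [14, 18, 29]
  Split: [7, 18, 18] -> [7] and [18, 18]
    Split: [18, 18] -> [18] and [18]
    Merge: [18] + [18] -> [18, 18]
  Merge: [7] + [18, 18] -> [7, 18, 18]
Merge: [14, 18, 29] + [7, 18, 18] -> [7, 14, 18, 18, 18, 29]

Final sorted array: [7, 14, 18, 18, 18, 29]

The merge sort proceeds by recursively splitting the array and merging sorted halves.
After all merges, the sorted array is [7, 14, 18, 18, 18, 29].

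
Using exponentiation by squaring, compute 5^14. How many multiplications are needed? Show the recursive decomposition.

Computing 5^14 by squaring (build up from 5^1; each line after the first costs one multiplication):

5^1 = 5
5^2 = (5^1)^2 = 5^2 = 25
5^3 = 5 * 5^2 = 5 * 25 = 125
5^6 = (5^3)^2 = 125^2 = 15625
5^7 = 5 * 5^6 = 5 * 15625 = 78125
5^14 = (5^7)^2 = 78125^2 = 6103515625

Result: 6103515625
Multiplications needed: 5 (5 lines after 5^1)

5^14 = 6103515625. Using exponentiation by squaring, this requires 5 multiplications. The key idea: if the exponent is even, square the half-power; if odd, multiply by the base once.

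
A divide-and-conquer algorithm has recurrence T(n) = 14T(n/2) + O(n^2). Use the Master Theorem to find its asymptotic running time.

Master Theorem for T(n) = 14T(n/2) + O(n^2):

a = 14, b = 2, c = 2
log_b(a) = log_2(14) = 3.8074

Case 1: c = 2 < log_2(14) = 3.8074
T(n) = O(n^(log_2 14))

For T(n) = 14T(n/2) + O(n^2): log_2(14) = 3.8074. This is Case 1 of the Master Theorem (c < log_b(a), work dominated by leaves), giving O(n^(log_2 14)).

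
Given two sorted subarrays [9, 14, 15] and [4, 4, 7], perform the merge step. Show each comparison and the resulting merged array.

Merging process:

Compare 9 vs 4: take 4 from right. Merged: [4]
Compare 9 vs 4: take 4 from right. Merged: [4, 4]
Compare 9 vs 7: take 7 from right. Merged: [4, 4, 7]
Append remaining from left: [9, 14, 15]. Merged: [4, 4, 7, 9, 14, 15]

Final merged array: [4, 4, 7, 9, 14, 15]
Total comparisons: 3

The merged array is [4, 4, 7, 9, 14, 15], requiring 3 comparisons. The merge step runs in O(n) time where n is the total number of elements.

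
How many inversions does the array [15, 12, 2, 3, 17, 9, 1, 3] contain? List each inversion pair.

Finding inversions in [15, 12, 2, 3, 17, 9, 1, 3]:

(0, 1): arr[0]=15 > arr[1]=12
(0, 2): arr[0]=15 > arr[2]=2
(0, 3): arr[0]=15 > arr[3]=3
(0, 5): arr[0]=15 > arr[5]=9
(0, 6): arr[0]=15 > arr[6]=1
(0, 7): arr[0]=15 > arr[7]=3
(1, 2): arr[1]=12 > arr[2]=2
(1, 3): arr[1]=12 > arr[3]=3
(1, 5): arr[1]=12 > arr[5]=9
(1, 6): arr[1]=12 > arr[6]=1
(1, 7): arr[1]=12 > arr[7]=3
(2, 6): arr[2]=2 > arr[6]=1
(3, 6): arr[3]=3 > arr[6]=1
(4, 5): arr[4]=17 > arr[5]=9
(4, 6): arr[4]=17 > arr[6]=1
(4, 7): arr[4]=17 > arr[7]=3
(5, 6): arr[5]=9 > arr[6]=1
(5, 7): arr[5]=9 > arr[7]=3

Total inversions: 18

The array has 18 inversion(s): (0,1), (0,2), (0,3), (0,5), (0,6), (0,7), (1,2), (1,3), (1,5), (1,6), (1,7), (2,6), (3,6), (4,5), (4,6), (4,7), (5,6), (5,7). Each pair (i,j) satisfies i < j and arr[i] > arr[j].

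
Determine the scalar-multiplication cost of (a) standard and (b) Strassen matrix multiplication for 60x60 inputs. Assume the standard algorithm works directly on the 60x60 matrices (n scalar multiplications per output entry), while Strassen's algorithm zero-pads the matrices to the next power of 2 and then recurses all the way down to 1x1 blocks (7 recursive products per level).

Matrix multiplication for 60x60 matrices:

Strassen's algorithm requires power-of-2 dimensions. Pad 60x60 to 64x64 (next power of 2).

Standard algorithm: 60^3 = 216000 multiplications
Strassen's algorithm: 7^(log2(64)) = 7^6 = 117649 multiplications
Savings: 216000 - 117649 = 98351 multiplications

Standard: 216000 multiplications (60^3). Strassen: 117649 multiplications (7^6, after padding to 64x64). Strassen reduces 8 recursive multiplications to 7 at each level.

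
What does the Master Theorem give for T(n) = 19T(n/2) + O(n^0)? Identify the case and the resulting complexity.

Master Theorem for T(n) = 19T(n/2) + O(n^0):

a = 19, b = 2, c = 0
log_b(a) = log_2(19) = 4.2479

Case 1: c = 0 < log_2(19) = 4.2479
T(n) = O(n^(log_2 19))

For T(n) = 19T(n/2) + O(n^0): log_2(19) = 4.2479. This is Case 1 of the Master Theorem (c < log_b(a), work dominated by leaves), giving O(n^(log_2 19)).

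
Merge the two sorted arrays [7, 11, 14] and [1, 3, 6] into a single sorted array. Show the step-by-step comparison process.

Merging process:

Compare 7 vs 1: take 1 from right. Merged: [1]
Compare 7 vs 3: take 3 from right. Merged: [1, 3]
Compare 7 vs 6: take 6 from right. Merged: [1, 3, 6]
Append remaining from left: [7, 11, 14]. Merged: [1, 3, 6, 7, 11, 14]

Final merged array: [1, 3, 6, 7, 11, 14]
Total comparisons: 3

The merged array is [1, 3, 6, 7, 11, 14], requiring 3 comparisons. The merge step runs in O(n) time where n is the total number of elements.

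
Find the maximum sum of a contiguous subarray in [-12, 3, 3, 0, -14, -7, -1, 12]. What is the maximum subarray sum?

Using Kadane's algorithm on [-12, 3, 3, 0, -14, -7, -1, 12]:

Scanning through the array:
Position 1 (value 3): max_ending_here = 3, max_so_far = 3
Position 2 (value 3): max_ending_here = 6, max_so_far = 6
Position 3 (value 0): max_ending_here = 6, max_so_far = 6
Position 4 (value -14): max_ending_here = -8, max_so_far = 6
Position 5 (value -7): max_ending_here = -7, max_so_far = 6
Position 6 (value -1): max_ending_here = -1, max_so_far = 6
Position 7 (value 12): max_ending_here = 12, max_so_far = 12

Maximum subarray: [12]
Maximum sum: 12

The maximum subarray is [12] with sum 12. This subarray runs from index 7 to index 7.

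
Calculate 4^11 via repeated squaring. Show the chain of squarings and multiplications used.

Computing 4^11 by squaring (build up from 4^1; each line after the first costs one multiplication):

4^1 = 4
4^2 = (4^1)^2 = 4^2 = 16
4^4 = (4^2)^2 = 16^2 = 256
4^5 = 4 * 4^4 = 4 * 256 = 1024
4^10 = (4^5)^2 = 1024^2 = 1048576
4^11 = 4 * 4^10 = 4 * 1048576 = 4194304

Result: 4194304
Multiplications needed: 5 (5 lines after 4^1)

4^11 = 4194304. Using exponentiation by squaring, this requires 5 multiplications. The key idea: if the exponent is even, square the half-power; if odd, multiply by the base once.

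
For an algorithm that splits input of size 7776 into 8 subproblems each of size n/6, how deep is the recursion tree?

For divide and conquer with division factor 6:

Problem sizes at each level:
Level 0: 7776
Level 1: 1296
Level 2: 216
Level 3: 36
Level 4: 6
Level 5: 1

The root is level 0 and the size-1 base case is level 5 (the tree spans levels 0 through 5, i.e. 6 levels counting the root), so the depth is the number of divisions: log_6(7776) = 5

The recursion tree depth is log_6(7776) = 5. At each level, the problem size is divided by 6, so it takes 5 divisions to reduce to a base case of size 1. The algorithm makes 8 recursive calls at each level.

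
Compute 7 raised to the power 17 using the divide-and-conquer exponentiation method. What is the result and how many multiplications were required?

Computing 7^17 by squaring (build up from 7^1; each line after the first costs one multiplication):

7^1 = 7
7^2 = (7^1)^2 = 7^2 = 49
7^4 = (7^2)^2 = 49^2 = 2401
7^8 = (7^4)^2 = 2401^2 = 5764801
7^16 = (7^8)^2 = 5764801^2 = 33232930569601
7^17 = 7 * 7^16 = 7 * 33232930569601 = 232630513987207

Result: 232630513987207
Multiplications needed: 5 (5 lines after 7^1)

7^17 = 232630513987207. Using exponentiation by squaring, this requires 5 multiplications. The key idea: if the exponent is even, square the half-power; if odd, multiply by the base once.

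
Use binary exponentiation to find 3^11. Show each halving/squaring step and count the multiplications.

Computing 3^11 by squaring (build up from 3^1; each line after the first costs one multiplication):

3^1 = 3
3^2 = (3^1)^2 = 3^2 = 9
3^4 = (3^2)^2 = 9^2 = 81
3^5 = 3 * 3^4 = 3 * 81 = 243
3^10 = (3^5)^2 = 243^2 = 59049
3^11 = 3 * 3^10 = 3 * 59049 = 177147

Result: 177147
Multiplications needed: 5 (5 lines after 3^1)

3^11 = 177147. Using exponentiation by squaring, this requires 5 multiplications. The key idea: if the exponent is even, square the half-power; if odd, multiply by the base once.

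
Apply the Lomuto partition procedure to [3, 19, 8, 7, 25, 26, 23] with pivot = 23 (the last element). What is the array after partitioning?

Lomuto partition with pivot = 23:

Initial array: [3, 19, 8, 7, 25, 26, 23]

arr[0]=3 <= 23: swap with position 0, array becomes [3, 19, 8, 7, 25, 26, 23]
arr[1]=19 <= 23: swap with position 1, array becomes [3, 19, 8, 7, 25, 26, 23]
arr[2]=8 <= 23: swap with position 2, array becomes [3, 19, 8, 7, 25, 26, 23]
arr[3]=7 <= 23: swap with position 3, array becomes [3, 19, 8, 7, 25, 26, 23]
arr[4]=25 > 23: no swap
arr[5]=26 > 23: no swap

Place pivot at position 4: [3, 19, 8, 7, 23, 26, 25]
Pivot position: 4

After partitioning with pivot 23, the array becomes [3, 19, 8, 7, 23, 26, 25]. The pivot is placed at index 4. All elements to the left of the pivot are <= 23, and all elements to the right are > 23.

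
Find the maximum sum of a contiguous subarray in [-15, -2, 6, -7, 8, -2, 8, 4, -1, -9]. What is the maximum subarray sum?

Using Kadane's algorithm on [-15, -2, 6, -7, 8, -2, 8, 4, -1, -9]:

Scanning through the array:
Position 1 (value -2): max_ending_here = -2, max_so_far = -2
Position 2 (value 6): max_ending_here = 6, max_so_far = 6
Position 3 (value -7): max_ending_here = -1, max_so_far = 6
Position 4 (value 8): max_ending_here = 8, max_so_far = 8
Position 5 (value -2): max_ending_here = 6, max_so_far = 8
Position 6 (value 8): max_ending_here = 14, max_so_far = 14
Position 7 (value 4): max_ending_here = 18, max_so_far = 18
Position 8 (value -1): max_ending_here = 17, max_so_far = 18
Position 9 (value -9): max_ending_here = 8, max_so_far = 18

Maximum subarray: [8, -2, 8, 4]
Maximum sum: 18

The maximum subarray is [8, -2, 8, 4] with sum 18. This subarray runs from index 4 to index 7.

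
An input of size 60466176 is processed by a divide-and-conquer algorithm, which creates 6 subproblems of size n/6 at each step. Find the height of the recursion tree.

For divide and conquer with division factor 6:

Problem sizes at each level:
Level 0: 60466176
Level 1: 10077696
Level 2: 1679616
Level 3: 279936
Level 4: 46656
Level 5: 7776
Level 6: 1296
Level 7: 216
Level 8: 36
Level 9: 6
Level 10: 1

The root is level 0 and the size-1 base case is level 10 (the tree spans levels 0 through 10, i.e. 11 levels counting the root), so the depth is the number of divisions: log_6(60466176) = 10

The recursion tree depth is log_6(60466176) = 10. At each level, the problem size is divided by 6, so it takes 10 divisions to reduce to a base case of size 1. The algorithm makes 6 recursive calls at each level.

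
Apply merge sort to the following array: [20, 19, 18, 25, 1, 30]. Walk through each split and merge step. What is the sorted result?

Merge sort trace:

Split: [20, 19, 18, 25, 1, 30] -> [20, 19, 18] and [25, 1, 30]
  Split: [20, 19, 18] -> [20] and [19, 18]
    Split: [19, 18] -> [19] and [18]
    Merge: [19] + [18] -> [18, 19]
  Merge: [20] + [18, 19] -> [18, 19, 20]
  Split: [25, 1, 30] -> [25] and [1, 30]
    Split: [1, 30] -> [1] and [30]
    Merge: [1] + [30] -> [1, 30]
  Merge: [25] + [1, 30] -> [1, 25, 30]
Merge: [18, 19, 20] + [1, 25, 30] -> [1, 18, 19, 20, 25, 30]

Final sorted array: [1, 18, 19, 20, 25, 30]

The merge sort proceeds by recursively splitting the array and merging sorted halves.
After all merges, the sorted array is [1, 18, 19, 20, 25, 30].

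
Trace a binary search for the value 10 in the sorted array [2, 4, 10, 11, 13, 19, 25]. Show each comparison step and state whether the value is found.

Binary search for 10 in [2, 4, 10, 11, 13, 19, 25]:

lo=0, hi=6, mid=3, arr[mid]=11 -> 11 > 10, search left half
lo=0, hi=2, mid=1, arr[mid]=4 -> 4 < 10, search right half
lo=2, hi=2, mid=2, arr[mid]=10 -> Found target at index 2!

Binary search finds 10 at index 2 after 3 comparisons. The search repeatedly halves the search space by comparing with the middle element.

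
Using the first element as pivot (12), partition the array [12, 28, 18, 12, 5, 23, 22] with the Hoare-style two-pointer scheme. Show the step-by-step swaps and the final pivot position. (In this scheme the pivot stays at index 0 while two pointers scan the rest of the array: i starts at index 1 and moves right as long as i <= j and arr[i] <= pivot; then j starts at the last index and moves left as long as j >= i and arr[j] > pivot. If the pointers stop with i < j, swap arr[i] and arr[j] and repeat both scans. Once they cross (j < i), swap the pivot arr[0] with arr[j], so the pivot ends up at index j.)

Hoare-style two-pointer partition with pivot = 12:

Initial array: [12, 28, 18, 12, 5, 23, 22]

Pointers start at i = 1, j = 6.
i stops at index 1 (arr[1]=28 > 12), j stops at index 4 (arr[4]=5 <= 12): swap arr[1] and arr[4], array becomes [12, 5, 18, 12, 28, 23, 22]
i stops at index 2 (arr[2]=18 > 12), j stops at index 3 (arr[3]=12 <= 12): swap arr[2] and arr[3], array becomes [12, 5, 12, 18, 28, 23, 22]
i ends at 3, j ends at 2: the pointers have crossed (j < i), so scanning stops.

Swap pivot arr[0] with arr[2] to place pivot at position 2: [12, 5, 12, 18, 28, 23, 22]
Pivot position: 2

After partitioning with pivot 12, the array becomes [12, 5, 12, 18, 28, 23, 22]. The pivot is placed at index 2. All elements to the left of the pivot are <= 12, and all elements to the right are > 12.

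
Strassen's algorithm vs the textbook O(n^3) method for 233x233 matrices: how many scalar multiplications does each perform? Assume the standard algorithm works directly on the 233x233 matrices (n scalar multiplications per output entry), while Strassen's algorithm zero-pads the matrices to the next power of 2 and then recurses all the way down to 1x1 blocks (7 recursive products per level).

Matrix multiplication for 233x233 matrices:

Strassen's algorithm requires power-of-2 dimensions. Pad 233x233 to 256x256 (next power of 2).

Standard algorithm: 233^3 = 12649337 multiplications
Strassen's algorithm: 7^(log2(256)) = 7^8 = 5764801 multiplications
Savings: 12649337 - 5764801 = 6884536 multiplications

Standard: 12649337 multiplications (233^3). Strassen: 5764801 multiplications (7^8, after padding to 256x256). Strassen reduces 8 recursive multiplications to 7 at each level.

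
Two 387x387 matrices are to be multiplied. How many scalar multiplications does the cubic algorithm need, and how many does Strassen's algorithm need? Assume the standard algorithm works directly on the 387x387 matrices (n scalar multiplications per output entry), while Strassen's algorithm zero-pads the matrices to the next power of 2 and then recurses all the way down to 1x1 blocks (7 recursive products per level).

Matrix multiplication for 387x387 matrices:

Strassen's algorithm requires power-of-2 dimensions. Pad 387x387 to 512x512 (next power of 2).

Standard algorithm: 387^3 = 57960603 multiplications
Strassen's algorithm: 7^(log2(512)) = 7^9 = 40353607 multiplications
Savings: 57960603 - 40353607 = 17606996 multiplications

Standard: 57960603 multiplications (387^3). Strassen: 40353607 multiplications (7^9, after padding to 512x512). Strassen reduces 8 recursive multiplications to 7 at each level.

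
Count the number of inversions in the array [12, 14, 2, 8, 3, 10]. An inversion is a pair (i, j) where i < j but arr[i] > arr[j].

Finding inversions in [12, 14, 2, 8, 3, 10]:

(0, 2): arr[0]=12 > arr[2]=2
(0, 3): arr[0]=12 > arr[3]=8
(0, 4): arr[0]=12 > arr[4]=3
(0, 5): arr[0]=12 > arr[5]=10
(1, 2): arr[1]=14 > arr[2]=2
(1, 3): arr[1]=14 > arr[3]=8
(1, 4): arr[1]=14 > arr[4]=3
(1, 5): arr[1]=14 > arr[5]=10
(3, 4): arr[3]=8 > arr[4]=3

Total inversions: 9

The array has 9 inversion(s): (0,2), (0,3), (0,4), (0,5), (1,2), (1,3), (1,4), (1,5), (3,4). Each pair (i,j) satisfies i < j and arr[i] > arr[j].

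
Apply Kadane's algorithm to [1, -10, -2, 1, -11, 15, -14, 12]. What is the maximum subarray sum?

Using Kadane's algorithm on [1, -10, -2, 1, -11, 15, -14, 12]:

Scanning through the array:
Position 1 (value -10): max_ending_here = -9, max_so_far = 1
Position 2 (value -2): max_ending_here = -2, max_so_far = 1
Position 3 (value 1): max_ending_here = 1, max_so_far = 1
Position 4 (value -11): max_ending_here = -10, max_so_far = 1
Position 5 (value 15): max_ending_here = 15, max_so_far = 15
Position 6 (value -14): max_ending_here = 1, max_so_far = 15
Position 7 (value 12): max_ending_here = 13, max_so_far = 15

Maximum subarray: [15]
Maximum sum: 15

The maximum subarray is [15] with sum 15. This subarray runs from index 5 to index 5.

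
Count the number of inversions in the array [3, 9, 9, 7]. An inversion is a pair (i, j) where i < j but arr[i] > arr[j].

Finding inversions in [3, 9, 9, 7]:

(1, 3): arr[1]=9 > arr[3]=7
(2, 3): arr[2]=9 > arr[3]=7

Total inversions: 2

The array has 2 inversion(s): (1,3), (2,3). Each pair (i,j) satisfies i < j and arr[i] > arr[j].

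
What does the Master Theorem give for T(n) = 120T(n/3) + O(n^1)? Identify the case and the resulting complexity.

Master Theorem for T(n) = 120T(n/3) + O(n^1):

a = 120, b = 3, c = 1
log_b(a) = log_3(120) = 4.3578

Case 1: c = 1 < log_3(120) = 4.3578
T(n) = O(n^(log_3 120))

For T(n) = 120T(n/3) + O(n^1): log_3(120) = 4.3578. This is Case 1 of the Master Theorem (c < log_b(a), work dominated by leaves), giving O(n^(log_3 120)).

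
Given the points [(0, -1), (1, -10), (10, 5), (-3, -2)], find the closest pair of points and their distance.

Computing all pairwise distances among 4 points:

d((0, -1), (1, -10)) = 9.0554
d((0, -1), (10, 5)) = 11.6619
d((0, -1), (-3, -2)) = 3.1623 <-- minimum
d((1, -10), (10, 5)) = 17.4929
d((1, -10), (-3, -2)) = 8.9443
d((10, 5), (-3, -2)) = 14.7648

Closest pair: (0, -1) and (-3, -2) with distance 3.1623

The closest pair is (0, -1) and (-3, -2) with Euclidean distance 3.1623. For 4 points, brute-force pairwise comparison is shown above. For large n, the divide-and-conquer algorithm (sort by x, recurse on halves, check the dividing strip) achieves O(n log n).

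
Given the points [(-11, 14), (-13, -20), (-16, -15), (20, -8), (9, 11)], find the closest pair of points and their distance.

Computing all pairwise distances among 5 points:

d((-11, 14), (-13, -20)) = 34.0588
d((-11, 14), (-16, -15)) = 29.4279
d((-11, 14), (20, -8)) = 38.0132
d((-11, 14), (9, 11)) = 20.2237
d((-13, -20), (-16, -15)) = 5.831 <-- minimum
d((-13, -20), (20, -8)) = 35.1141
d((-13, -20), (9, 11)) = 38.0132
d((-16, -15), (20, -8)) = 36.6742
d((-16, -15), (9, 11)) = 36.0694
d((20, -8), (9, 11)) = 21.9545

Closest pair: (-13, -20) and (-16, -15) with distance 5.831

The closest pair is (-13, -20) and (-16, -15) with Euclidean distance 5.831. For 5 points, brute-force pairwise comparison is shown above. For large n, the divide-and-conquer algorithm (sort by x, recurse on halves, check the dividing strip) achieves O(n log n).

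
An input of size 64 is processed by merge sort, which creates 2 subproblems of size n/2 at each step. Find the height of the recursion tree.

For divide and conquer with division factor 2:

Problem sizes at each level:
Level 0: 64
Level 1: 32
Level 2: 16
Level 3: 8
Level 4: 4
Level 5: 2
Level 6: 1

The root is level 0 and the size-1 base case is level 6 (the tree spans levels 0 through 6, i.e. 7 levels counting the root), so the depth is the number of divisions: log_2(64) = 6

The recursion tree depth is log_2(64) = 6. At each level, the problem size is divided by 2, so it takes 6 divisions to reduce to a base case of size 1. The algorithm makes 2 recursive calls at each level.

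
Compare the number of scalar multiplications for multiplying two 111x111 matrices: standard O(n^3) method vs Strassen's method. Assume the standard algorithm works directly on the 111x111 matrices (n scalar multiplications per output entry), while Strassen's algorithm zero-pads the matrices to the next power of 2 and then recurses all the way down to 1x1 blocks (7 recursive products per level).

Matrix multiplication for 111x111 matrices:

Strassen's algorithm requires power-of-2 dimensions. Pad 111x111 to 128x128 (next power of 2).

Standard algorithm: 111^3 = 1367631 multiplications
Strassen's algorithm: 7^(log2(128)) = 7^7 = 823543 multiplications
Savings: 1367631 - 823543 = 544088 multiplications

Standard: 1367631 multiplications (111^3). Strassen: 823543 multiplications (7^7, after padding to 128x128). Strassen reduces 8 recursive multiplications to 7 at each level.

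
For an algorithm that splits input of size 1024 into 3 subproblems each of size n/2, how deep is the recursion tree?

For divide and conquer with division factor 2:

Problem sizes at each level:
Level 0: 1024
Level 1: 512
Level 2: 256
Level 3: 128
Level 4: 64
Level 5: 32
Level 6: 16
Level 7: 8
Level 8: 4
Level 9: 2
Level 10: 1

The root is level 0 and the size-1 base case is level 10 (the tree spans levels 0 through 10, i.e. 11 levels counting the root), so the depth is the number of divisions: log_2(1024) = 10

The recursion tree depth is log_2(1024) = 10. At each level, the problem size is divided by 2, so it takes 10 divisions to reduce to a base case of size 1. The algorithm makes 3 recursive calls at each level.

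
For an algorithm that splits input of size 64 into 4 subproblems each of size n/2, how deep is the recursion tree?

For divide and conquer with division factor 2:

Problem sizes at each level:
Level 0: 64
Level 1: 32
Level 2: 16
Level 3: 8
Level 4: 4
Level 5: 2
Level 6: 1

The root is level 0 and the size-1 base case is level 6 (the tree spans levels 0 through 6, i.e. 7 levels counting the root), so the depth is the number of divisions: log_2(64) = 6

The recursion tree depth is log_2(64) = 6. At each level, the problem size is divided by 2, so it takes 6 divisions to reduce to a base case of size 1. The algorithm makes 4 recursive calls at each level.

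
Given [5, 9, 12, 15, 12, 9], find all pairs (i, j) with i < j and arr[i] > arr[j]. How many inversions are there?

Finding inversions in [5, 9, 12, 15, 12, 9]:

(2, 5): arr[2]=12 > arr[5]=9
(3, 4): arr[3]=15 > arr[4]=12
(3, 5): arr[3]=15 > arr[5]=9
(4, 5): arr[4]=12 > arr[5]=9

Total inversions: 4

The array has 4 inversion(s): (2,5), (3,4), (3,5), (4,5). Each pair (i,j) satisfies i < j and arr[i] > arr[j].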